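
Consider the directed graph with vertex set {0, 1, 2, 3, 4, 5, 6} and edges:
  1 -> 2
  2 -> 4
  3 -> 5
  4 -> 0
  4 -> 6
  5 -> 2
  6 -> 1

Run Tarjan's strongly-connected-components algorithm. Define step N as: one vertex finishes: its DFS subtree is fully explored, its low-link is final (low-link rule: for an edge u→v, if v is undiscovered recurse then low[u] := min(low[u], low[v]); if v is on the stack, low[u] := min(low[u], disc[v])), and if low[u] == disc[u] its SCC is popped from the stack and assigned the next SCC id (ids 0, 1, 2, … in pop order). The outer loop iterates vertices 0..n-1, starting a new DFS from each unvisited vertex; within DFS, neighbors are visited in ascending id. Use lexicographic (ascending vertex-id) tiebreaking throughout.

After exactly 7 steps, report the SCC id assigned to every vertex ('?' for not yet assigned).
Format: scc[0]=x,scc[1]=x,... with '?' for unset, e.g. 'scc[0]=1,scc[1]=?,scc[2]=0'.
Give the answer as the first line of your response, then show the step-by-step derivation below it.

scc[0]=0,scc[1]=1,scc[2]=1,scc[3]=3,scc[4]=1,scc[5]=2,scc[6]=1

step 1: low=(low[0]=0,low[1]=?,low[2]=?,low[3]=?,low[4]=?,low[5]=?,low[6]=?); scc=(scc[0]=0,scc[1]=?,scc[2]=?,scc[3]=?,scc[4]=?,scc[5]=?,scc[6]=?)
step 2: low=(low[0]=0,low[1]=1,low[2]=2,low[3]=?,low[4]=3,low[5]=?,low[6]=1); scc=(scc[0]=0,scc[1]=?,scc[2]=?,scc[3]=?,scc[4]=?,scc[5]=?,scc[6]=?)
step 3: low=(low[0]=0,low[1]=1,low[2]=2,low[3]=?,low[4]=1,low[5]=?,low[6]=1); scc=(scc[0]=0,scc[1]=?,scc[2]=?,scc[3]=?,scc[4]=?,scc[5]=?,scc[6]=?)
step 4: low=(low[0]=0,low[1]=1,low[2]=1,low[3]=?,low[4]=1,low[5]=?,low[6]=1); scc=(scc[0]=0,scc[1]=?,scc[2]=?,scc[3]=?,scc[4]=?,scc[5]=?,scc[6]=?)
step 5: low=(low[0]=0,low[1]=1,low[2]=1,low[3]=?,low[4]=1,low[5]=?,low[6]=1); scc=(scc[0]=0,scc[1]=1,scc[2]=1,scc[3]=?,scc[4]=1,scc[5]=?,scc[6]=1)
step 6: low=(low[0]=0,low[1]=1,low[2]=1,low[3]=5,low[4]=1,low[5]=6,low[6]=1); scc=(scc[0]=0,scc[1]=1,scc[2]=1,scc[3]=?,scc[4]=1,scc[5]=2,scc[6]=1)
step 7: low=(low[0]=0,low[1]=1,low[2]=1,low[3]=5,low[4]=1,low[5]=6,low[6]=1); scc=(scc[0]=0,scc[1]=1,scc[2]=1,scc[3]=3,scc[4]=1,scc[5]=2,scc[6]=1)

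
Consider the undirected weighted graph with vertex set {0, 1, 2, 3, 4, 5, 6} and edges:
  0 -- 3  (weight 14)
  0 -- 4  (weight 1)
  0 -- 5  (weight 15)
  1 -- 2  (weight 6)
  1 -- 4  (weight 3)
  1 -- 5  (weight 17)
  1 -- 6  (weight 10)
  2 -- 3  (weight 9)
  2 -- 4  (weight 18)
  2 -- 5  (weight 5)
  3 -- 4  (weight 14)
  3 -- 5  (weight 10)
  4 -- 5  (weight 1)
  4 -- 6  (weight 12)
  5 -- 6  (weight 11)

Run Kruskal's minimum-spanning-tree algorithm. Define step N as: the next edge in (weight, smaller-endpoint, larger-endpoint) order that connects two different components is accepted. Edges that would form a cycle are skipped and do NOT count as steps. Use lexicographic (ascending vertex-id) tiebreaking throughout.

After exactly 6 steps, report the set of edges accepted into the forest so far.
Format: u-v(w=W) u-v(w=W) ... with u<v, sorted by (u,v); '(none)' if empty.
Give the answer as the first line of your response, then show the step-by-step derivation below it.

0-4(w=1) 1-4(w=3) 1-6(w=10) 2-3(w=9) 2-5(w=5) 4-5(w=1)

step 1: add edge 0-4 (w=1); MST = {0-4(w=1)}
step 2: add edge 4-5 (w=1); MST = {0-4(w=1) 4-5(w=1)}
step 3: add edge 1-4 (w=3); MST = {0-4(w=1) 1-4(w=3) 4-5(w=1)}
step 4: add edge 2-5 (w=5); MST = {0-4(w=1) 1-4(w=3) 2-5(w=5) 4-5(w=1)}
step 5: add edge 2-3 (w=9); MST = {0-4(w=1) 1-4(w=3) 2-3(w=9) 2-5(w=5) 4-5(w=1)}
step 6: add edge 1-6 (w=10); MST = {0-4(w=1) 1-4(w=3) 1-6(w=10) 2-3(w=9) 2-5(w=5) 4-5(w=1)}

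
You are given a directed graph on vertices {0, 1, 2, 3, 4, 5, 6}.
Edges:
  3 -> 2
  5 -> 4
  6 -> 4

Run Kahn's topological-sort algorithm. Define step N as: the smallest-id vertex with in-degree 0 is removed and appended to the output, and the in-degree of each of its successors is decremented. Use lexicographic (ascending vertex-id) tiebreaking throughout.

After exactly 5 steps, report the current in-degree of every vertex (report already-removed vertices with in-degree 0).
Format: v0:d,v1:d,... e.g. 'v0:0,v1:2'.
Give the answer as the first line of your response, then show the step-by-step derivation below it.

v0:0,v1:0,v2:0,v3:0,v4:1,v5:0,v6:0

step 1: output 0; order=[0]; indeg=(0,0,1,0,2,0,0)
step 2: output 1; order=[0,1]; indeg=(0,0,1,0,2,0,0)
step 3: output 3; order=[0,1,3]; indeg=(0,0,0,0,2,0,0)
step 4: output 2; order=[0,1,3,2]; indeg=(0,0,0,0,2,0,0)
step 5: output 5; order=[0,1,3,2,5]; indeg=(0,0,0,0,1,0,0)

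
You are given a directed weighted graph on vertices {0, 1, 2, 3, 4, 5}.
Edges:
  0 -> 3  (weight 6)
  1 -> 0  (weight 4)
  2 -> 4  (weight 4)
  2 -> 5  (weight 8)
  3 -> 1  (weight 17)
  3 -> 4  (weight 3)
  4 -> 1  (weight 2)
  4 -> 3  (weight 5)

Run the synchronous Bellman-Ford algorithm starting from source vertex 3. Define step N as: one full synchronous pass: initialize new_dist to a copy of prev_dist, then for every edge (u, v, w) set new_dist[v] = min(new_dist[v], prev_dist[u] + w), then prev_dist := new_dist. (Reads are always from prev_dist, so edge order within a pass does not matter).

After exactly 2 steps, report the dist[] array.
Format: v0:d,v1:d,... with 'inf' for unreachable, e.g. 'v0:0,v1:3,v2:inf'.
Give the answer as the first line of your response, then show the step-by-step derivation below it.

v0:21,v1:5,v2:inf,v3:0,v4:3,v5:inf

step 1: dist = v0:inf,v1:17,v2:inf,v3:0,v4:3,v5:inf
step 2: dist = v0:21,v1:5,v2:inf,v3:0,v4:3,v5:inf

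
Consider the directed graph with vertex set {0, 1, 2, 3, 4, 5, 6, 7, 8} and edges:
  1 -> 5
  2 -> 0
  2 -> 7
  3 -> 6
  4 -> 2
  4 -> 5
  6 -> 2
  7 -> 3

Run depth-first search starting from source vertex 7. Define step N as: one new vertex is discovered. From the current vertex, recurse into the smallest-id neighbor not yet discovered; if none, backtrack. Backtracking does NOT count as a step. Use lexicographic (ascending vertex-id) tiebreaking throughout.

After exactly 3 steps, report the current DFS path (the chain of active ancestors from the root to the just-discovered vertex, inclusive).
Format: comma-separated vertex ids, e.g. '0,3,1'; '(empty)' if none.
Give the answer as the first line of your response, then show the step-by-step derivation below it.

7,3,6

step 1: discover 7; path=7; order=7
step 2: discover 3; path=7>3; order=7,3
step 3: discover 6; path=7>3>6; order=7,3,6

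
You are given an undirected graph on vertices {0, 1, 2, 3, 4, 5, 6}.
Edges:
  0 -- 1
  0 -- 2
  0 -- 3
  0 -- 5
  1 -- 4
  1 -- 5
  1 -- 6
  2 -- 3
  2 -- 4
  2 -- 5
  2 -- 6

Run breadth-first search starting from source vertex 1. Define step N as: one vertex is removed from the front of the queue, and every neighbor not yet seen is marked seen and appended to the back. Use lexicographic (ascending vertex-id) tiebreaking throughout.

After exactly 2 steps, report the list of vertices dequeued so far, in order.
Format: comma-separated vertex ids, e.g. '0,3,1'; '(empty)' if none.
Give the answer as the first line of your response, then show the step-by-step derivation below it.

1,0

step 1: dequeue 1; queue=[0,4,5,6]; order=1
step 2: dequeue 0; queue=[4,5,6,2,3]; order=1,0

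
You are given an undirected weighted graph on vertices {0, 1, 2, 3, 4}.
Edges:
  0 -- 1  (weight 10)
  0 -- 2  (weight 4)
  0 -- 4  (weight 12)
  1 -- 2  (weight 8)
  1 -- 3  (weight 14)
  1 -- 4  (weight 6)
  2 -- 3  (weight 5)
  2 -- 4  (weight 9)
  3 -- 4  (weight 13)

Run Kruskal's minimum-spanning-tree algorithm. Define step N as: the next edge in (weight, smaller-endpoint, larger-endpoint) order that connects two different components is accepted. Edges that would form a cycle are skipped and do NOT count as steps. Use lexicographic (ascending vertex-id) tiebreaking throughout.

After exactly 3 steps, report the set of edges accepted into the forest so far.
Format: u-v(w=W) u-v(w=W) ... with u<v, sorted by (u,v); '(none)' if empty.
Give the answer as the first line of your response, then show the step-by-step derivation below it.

0-2(w=4) 1-4(w=6) 2-3(w=5)

step 1: add edge 0-2 (w=4); MST = {0-2(w=4)}
step 2: add edge 2-3 (w=5); MST = {0-2(w=4) 2-3(w=5)}
step 3: add edge 1-4 (w=6); MST = {0-2(w=4) 1-4(w=6) 2-3(w=5)}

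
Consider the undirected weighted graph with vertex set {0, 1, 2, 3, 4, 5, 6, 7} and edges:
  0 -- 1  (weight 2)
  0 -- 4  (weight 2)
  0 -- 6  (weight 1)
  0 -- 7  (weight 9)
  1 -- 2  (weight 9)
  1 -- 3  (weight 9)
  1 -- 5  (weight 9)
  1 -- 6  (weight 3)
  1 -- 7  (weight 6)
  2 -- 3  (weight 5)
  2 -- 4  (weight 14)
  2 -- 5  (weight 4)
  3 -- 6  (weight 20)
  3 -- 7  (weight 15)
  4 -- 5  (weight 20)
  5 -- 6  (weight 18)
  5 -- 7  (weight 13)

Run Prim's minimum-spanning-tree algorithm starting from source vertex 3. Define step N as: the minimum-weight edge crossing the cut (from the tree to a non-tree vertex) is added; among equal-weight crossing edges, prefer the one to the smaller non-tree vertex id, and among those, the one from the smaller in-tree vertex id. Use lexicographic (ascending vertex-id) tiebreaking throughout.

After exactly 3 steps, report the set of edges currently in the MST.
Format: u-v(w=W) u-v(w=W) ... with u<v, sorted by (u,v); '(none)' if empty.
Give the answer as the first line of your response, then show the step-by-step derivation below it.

1-2(w=9) 2-3(w=5) 2-5(w=4)

step 1: add edge 2-3 (w=5); MST = {2-3(w=5)}
step 2: add edge 2-5 (w=4); MST = {2-3(w=5) 2-5(w=4)}
step 3: add edge 1-2 (w=9); MST = {1-2(w=9) 2-3(w=5) 2-5(w=4)}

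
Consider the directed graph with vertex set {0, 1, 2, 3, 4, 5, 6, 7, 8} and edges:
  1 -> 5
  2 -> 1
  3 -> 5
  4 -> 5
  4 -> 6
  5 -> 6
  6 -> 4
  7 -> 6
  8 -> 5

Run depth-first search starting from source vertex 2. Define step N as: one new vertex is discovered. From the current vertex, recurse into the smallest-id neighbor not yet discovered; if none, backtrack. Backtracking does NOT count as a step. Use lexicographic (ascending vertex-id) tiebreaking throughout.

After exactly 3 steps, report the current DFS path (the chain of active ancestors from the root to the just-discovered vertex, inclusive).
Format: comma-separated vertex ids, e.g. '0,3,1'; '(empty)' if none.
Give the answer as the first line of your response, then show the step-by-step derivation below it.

2,1,5

step 1: discover 2; path=2; order=2
step 2: discover 1; path=2>1; order=2,1
step 3: discover 5; path=2>1>5; order=2,1,5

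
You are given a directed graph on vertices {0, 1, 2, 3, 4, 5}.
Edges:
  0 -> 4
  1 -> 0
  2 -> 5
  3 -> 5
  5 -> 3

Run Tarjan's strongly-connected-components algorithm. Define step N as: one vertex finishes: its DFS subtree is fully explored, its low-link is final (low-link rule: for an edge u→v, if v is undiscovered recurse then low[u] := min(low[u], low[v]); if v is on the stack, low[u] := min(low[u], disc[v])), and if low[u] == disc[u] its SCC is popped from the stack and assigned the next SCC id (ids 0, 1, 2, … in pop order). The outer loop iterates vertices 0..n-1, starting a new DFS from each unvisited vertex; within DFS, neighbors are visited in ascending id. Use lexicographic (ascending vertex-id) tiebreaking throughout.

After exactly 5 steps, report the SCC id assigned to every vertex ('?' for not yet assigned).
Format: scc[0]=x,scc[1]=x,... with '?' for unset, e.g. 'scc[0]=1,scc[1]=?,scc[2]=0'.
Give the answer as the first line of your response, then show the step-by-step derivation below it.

scc[0]=1,scc[1]=2,scc[2]=?,scc[3]=3,scc[4]=0,scc[5]=3

step 1: low=(low[0]=0,low[1]=?,low[2]=?,low[3]=?,low[4]=1,low[5]=?); scc=(scc[0]=?,scc[1]=?,scc[2]=?,scc[3]=?,scc[4]=0,scc[5]=?)
step 2: low=(low[0]=0,low[1]=?,low[2]=?,low[3]=?,low[4]=1,low[5]=?); scc=(scc[0]=1,scc[1]=?,scc[2]=?,scc[3]=?,scc[4]=0,scc[5]=?)
step 3: low=(low[0]=0,low[1]=2,low[2]=?,low[3]=?,low[4]=1,low[5]=?); scc=(scc[0]=1,scc[1]=2,scc[2]=?,scc[3]=?,scc[4]=0,scc[5]=?)
step 4: low=(low[0]=0,low[1]=2,low[2]=3,low[3]=4,low[4]=1,low[5]=4); scc=(scc[0]=1,scc[1]=2,scc[2]=?,scc[3]=?,scc[4]=0,scc[5]=?)
step 5: low=(low[0]=0,low[1]=2,low[2]=3,low[3]=4,low[4]=1,low[5]=4); scc=(scc[0]=1,scc[1]=2,scc[2]=?,scc[3]=3,scc[4]=0,scc[5]=3)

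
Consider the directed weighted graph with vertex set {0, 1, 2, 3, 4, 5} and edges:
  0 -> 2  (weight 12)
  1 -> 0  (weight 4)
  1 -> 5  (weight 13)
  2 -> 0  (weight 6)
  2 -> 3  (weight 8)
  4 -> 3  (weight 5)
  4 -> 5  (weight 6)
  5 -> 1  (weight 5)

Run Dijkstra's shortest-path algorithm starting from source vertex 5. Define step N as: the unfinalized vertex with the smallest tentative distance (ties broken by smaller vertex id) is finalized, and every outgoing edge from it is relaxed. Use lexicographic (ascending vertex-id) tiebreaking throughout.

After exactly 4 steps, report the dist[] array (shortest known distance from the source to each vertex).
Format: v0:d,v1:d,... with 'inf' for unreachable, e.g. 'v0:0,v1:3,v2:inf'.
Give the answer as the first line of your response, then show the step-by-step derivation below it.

v0:9,v1:5,v2:21,v3:29,v4:inf,v5:0

step 1: dist = v0:inf,v1:5,v2:inf,v3:inf,v4:inf,v5:0
step 2: dist = v0:9,v1:5,v2:inf,v3:inf,v4:inf,v5:0
step 3: dist = v0:9,v1:5,v2:21,v3:inf,v4:inf,v5:0
step 4: dist = v0:9,v1:5,v2:21,v3:29,v4:inf,v5:0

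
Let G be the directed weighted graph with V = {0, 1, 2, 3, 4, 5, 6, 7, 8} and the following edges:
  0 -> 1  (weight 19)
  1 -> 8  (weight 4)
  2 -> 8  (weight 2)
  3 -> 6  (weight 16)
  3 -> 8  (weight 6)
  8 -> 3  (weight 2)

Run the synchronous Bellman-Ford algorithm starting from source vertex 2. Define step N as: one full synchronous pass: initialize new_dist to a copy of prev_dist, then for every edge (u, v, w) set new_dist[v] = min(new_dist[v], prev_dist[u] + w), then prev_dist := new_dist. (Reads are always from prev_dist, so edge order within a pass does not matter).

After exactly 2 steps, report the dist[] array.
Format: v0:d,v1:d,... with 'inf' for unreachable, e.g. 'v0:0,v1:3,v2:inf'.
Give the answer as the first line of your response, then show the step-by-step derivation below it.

v0:inf,v1:inf,v2:0,v3:4,v4:inf,v5:inf,v6:inf,v7:inf,v8:2

step 1: dist = v0:inf,v1:inf,v2:0,v3:inf,v4:inf,v5:inf,v6:inf,v7:inf,v8:2
step 2: dist = v0:inf,v1:inf,v2:0,v3:4,v4:inf,v5:inf,v6:inf,v7:inf,v8:2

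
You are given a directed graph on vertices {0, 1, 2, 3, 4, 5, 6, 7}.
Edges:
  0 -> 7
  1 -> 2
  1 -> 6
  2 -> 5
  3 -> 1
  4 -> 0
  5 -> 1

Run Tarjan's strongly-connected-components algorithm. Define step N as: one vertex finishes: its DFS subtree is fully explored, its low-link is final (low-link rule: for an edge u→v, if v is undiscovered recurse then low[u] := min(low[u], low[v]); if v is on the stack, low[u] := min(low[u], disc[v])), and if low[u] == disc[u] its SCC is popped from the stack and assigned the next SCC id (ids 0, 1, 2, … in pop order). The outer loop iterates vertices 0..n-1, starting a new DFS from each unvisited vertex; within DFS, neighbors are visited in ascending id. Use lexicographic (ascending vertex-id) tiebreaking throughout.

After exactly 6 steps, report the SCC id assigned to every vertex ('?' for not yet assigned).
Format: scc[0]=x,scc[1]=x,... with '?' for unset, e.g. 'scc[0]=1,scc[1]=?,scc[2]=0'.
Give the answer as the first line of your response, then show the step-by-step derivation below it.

scc[0]=1,scc[1]=3,scc[2]=3,scc[3]=?,scc[4]=?,scc[5]=3,scc[6]=2,scc[7]=0

step 1: low=(low[0]=0,low[1]=?,low[2]=?,low[3]=?,low[4]=?,low[5]=?,low[6]=?,low[7]=1); scc=(scc[0]=?,scc[1]=?,scc[2]=?,scc[3]=?,scc[4]=?,scc[5]=?,scc[6]=?,scc[7]=0)
step 2: low=(low[0]=0,low[1]=?,low[2]=?,low[3]=?,low[4]=?,low[5]=?,low[6]=?,low[7]=1); scc=(scc[0]=1,scc[1]=?,scc[2]=?,scc[3]=?,scc[4]=?,scc[5]=?,scc[6]=?,scc[7]=0)
step 3: low=(low[0]=0,low[1]=2,low[2]=3,low[3]=?,low[4]=?,low[5]=2,low[6]=?,low[7]=1); scc=(scc[0]=1,scc[1]=?,scc[2]=?,scc[3]=?,scc[4]=?,scc[5]=?,scc[6]=?,scc[7]=0)
step 4: low=(low[0]=0,low[1]=2,low[2]=2,low[3]=?,low[4]=?,low[5]=2,low[6]=?,low[7]=1); scc=(scc[0]=1,scc[1]=?,scc[2]=?,scc[3]=?,scc[4]=?,scc[5]=?,scc[6]=?,scc[7]=0)
step 5: low=(low[0]=0,low[1]=2,low[2]=2,low[3]=?,low[4]=?,low[5]=2,low[6]=5,low[7]=1); scc=(scc[0]=1,scc[1]=?,scc[2]=?,scc[3]=?,scc[4]=?,scc[5]=?,scc[6]=2,scc[7]=0)
step 6: low=(low[0]=0,low[1]=2,low[2]=2,low[3]=?,low[4]=?,low[5]=2,low[6]=5,low[7]=1); scc=(scc[0]=1,scc[1]=3,scc[2]=3,scc[3]=?,scc[4]=?,scc[5]=3,scc[6]=2,scc[7]=0)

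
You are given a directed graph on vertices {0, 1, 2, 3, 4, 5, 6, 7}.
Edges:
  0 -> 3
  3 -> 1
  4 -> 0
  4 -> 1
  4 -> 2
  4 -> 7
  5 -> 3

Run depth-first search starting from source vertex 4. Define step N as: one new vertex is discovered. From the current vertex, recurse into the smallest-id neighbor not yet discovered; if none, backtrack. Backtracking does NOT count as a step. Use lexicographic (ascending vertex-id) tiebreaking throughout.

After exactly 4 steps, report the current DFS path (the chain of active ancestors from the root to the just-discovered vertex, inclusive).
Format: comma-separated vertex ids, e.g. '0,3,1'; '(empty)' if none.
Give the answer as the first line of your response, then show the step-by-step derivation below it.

4,0,3,1

step 1: discover 4; path=4; order=4
step 2: discover 0; path=4>0; order=4,0
step 3: discover 3; path=4>0>3; order=4,0,3
step 4: discover 1; path=4>0>3>1; order=4,0,3,1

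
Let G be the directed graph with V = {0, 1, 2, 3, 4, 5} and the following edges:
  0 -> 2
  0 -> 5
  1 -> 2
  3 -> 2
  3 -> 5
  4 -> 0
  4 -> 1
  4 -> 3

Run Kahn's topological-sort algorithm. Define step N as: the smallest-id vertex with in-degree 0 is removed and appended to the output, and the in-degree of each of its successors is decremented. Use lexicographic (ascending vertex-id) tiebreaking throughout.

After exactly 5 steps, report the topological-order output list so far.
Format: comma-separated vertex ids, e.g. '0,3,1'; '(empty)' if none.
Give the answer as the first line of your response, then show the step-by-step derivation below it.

4,0,1,3,2

step 1: output 4; order=[4]; indeg=(0,0,3,0,0,2)
step 2: output 0; order=[4,0]; indeg=(0,0,2,0,0,1)
step 3: output 1; order=[4,0,1]; indeg=(0,0,1,0,0,1)
step 4: output 3; order=[4,0,1,3]; indeg=(0,0,0,0,0,0)
step 5: output 2; order=[4,0,1,3,2]; indeg=(0,0,0,0,0,0)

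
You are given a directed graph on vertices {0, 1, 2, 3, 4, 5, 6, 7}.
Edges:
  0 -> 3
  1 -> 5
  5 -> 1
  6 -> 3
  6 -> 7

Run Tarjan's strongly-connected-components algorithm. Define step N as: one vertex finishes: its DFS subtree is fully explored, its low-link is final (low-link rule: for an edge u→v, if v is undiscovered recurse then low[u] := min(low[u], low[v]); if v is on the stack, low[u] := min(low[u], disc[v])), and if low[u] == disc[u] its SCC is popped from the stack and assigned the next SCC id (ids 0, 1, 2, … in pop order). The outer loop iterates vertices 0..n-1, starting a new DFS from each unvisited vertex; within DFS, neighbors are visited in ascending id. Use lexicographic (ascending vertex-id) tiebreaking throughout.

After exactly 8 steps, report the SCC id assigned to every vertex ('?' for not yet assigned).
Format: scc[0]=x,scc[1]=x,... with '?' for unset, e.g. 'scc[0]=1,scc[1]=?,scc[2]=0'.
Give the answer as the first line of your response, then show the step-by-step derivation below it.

scc[0]=1,scc[1]=2,scc[2]=3,scc[3]=0,scc[4]=4,scc[5]=2,scc[6]=6,scc[7]=5

step 1: low=(low[0]=0,low[1]=?,low[2]=?,low[3]=1,low[4]=?,low[5]=?,low[6]=?,low[7]=?); scc=(scc[0]=?,scc[1]=?,scc[2]=?,scc[3]=0,scc[4]=?,scc[5]=?,scc[6]=?,scc[7]=?)
step 2: low=(low[0]=0,low[1]=?,low[2]=?,low[3]=1,low[4]=?,low[5]=?,low[6]=?,low[7]=?); scc=(scc[0]=1,scc[1]=?,scc[2]=?,scc[3]=0,scc[4]=?,scc[5]=?,scc[6]=?,scc[7]=?)
step 3: low=(low[0]=0,low[1]=2,low[2]=?,low[3]=1,low[4]=?,low[5]=2,low[6]=?,low[7]=?); scc=(scc[0]=1,scc[1]=?,scc[2]=?,scc[3]=0,scc[4]=?,scc[5]=?,scc[6]=?,scc[7]=?)
step 4: low=(low[0]=0,low[1]=2,low[2]=?,low[3]=1,low[4]=?,low[5]=2,low[6]=?,low[7]=?); scc=(scc[0]=1,scc[1]=2,scc[2]=?,scc[3]=0,scc[4]=?,scc[5]=2,scc[6]=?,scc[7]=?)
step 5: low=(low[0]=0,low[1]=2,low[2]=4,low[3]=1,low[4]=?,low[5]=2,low[6]=?,low[7]=?); scc=(scc[0]=1,scc[1]=2,scc[2]=3,scc[3]=0,scc[4]=?,scc[5]=2,scc[6]=?,scc[7]=?)
step 6: low=(low[0]=0,low[1]=2,low[2]=4,low[3]=1,low[4]=5,low[5]=2,low[6]=?,low[7]=?); scc=(scc[0]=1,scc[1]=2,scc[2]=3,scc[3]=0,scc[4]=4,scc[5]=2,scc[6]=?,scc[7]=?)
step 7: low=(low[0]=0,low[1]=2,low[2]=4,low[3]=1,low[4]=5,low[5]=2,low[6]=6,low[7]=7); scc=(scc[0]=1,scc[1]=2,scc[2]=3,scc[3]=0,scc[4]=4,scc[5]=2,scc[6]=?,scc[7]=5)
step 8: low=(low[0]=0,low[1]=2,low[2]=4,low[3]=1,low[4]=5,low[5]=2,low[6]=6,low[7]=7); scc=(scc[0]=1,scc[1]=2,scc[2]=3,scc[3]=0,scc[4]=4,scc[5]=2,scc[6]=6,scc[7]=5)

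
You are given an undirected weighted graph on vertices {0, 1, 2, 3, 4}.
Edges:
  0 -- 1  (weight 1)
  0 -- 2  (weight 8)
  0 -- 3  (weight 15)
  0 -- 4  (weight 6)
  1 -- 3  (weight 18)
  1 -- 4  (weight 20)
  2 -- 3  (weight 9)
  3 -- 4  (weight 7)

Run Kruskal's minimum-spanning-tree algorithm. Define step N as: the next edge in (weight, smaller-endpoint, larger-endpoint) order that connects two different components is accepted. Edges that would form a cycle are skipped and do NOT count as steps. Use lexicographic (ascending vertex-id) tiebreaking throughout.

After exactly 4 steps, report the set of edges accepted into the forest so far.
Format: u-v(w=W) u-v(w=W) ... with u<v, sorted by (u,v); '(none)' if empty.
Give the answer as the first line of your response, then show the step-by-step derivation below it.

0-1(w=1) 0-2(w=8) 0-4(w=6) 3-4(w=7)

step 1: add edge 0-1 (w=1); MST = {0-1(w=1)}
step 2: add edge 0-4 (w=6); MST = {0-1(w=1) 0-4(w=6)}
step 3: add edge 3-4 (w=7); MST = {0-1(w=1) 0-4(w=6) 3-4(w=7)}
step 4: add edge 0-2 (w=8); MST = {0-1(w=1) 0-2(w=8) 0-4(w=6) 3-4(w=7)}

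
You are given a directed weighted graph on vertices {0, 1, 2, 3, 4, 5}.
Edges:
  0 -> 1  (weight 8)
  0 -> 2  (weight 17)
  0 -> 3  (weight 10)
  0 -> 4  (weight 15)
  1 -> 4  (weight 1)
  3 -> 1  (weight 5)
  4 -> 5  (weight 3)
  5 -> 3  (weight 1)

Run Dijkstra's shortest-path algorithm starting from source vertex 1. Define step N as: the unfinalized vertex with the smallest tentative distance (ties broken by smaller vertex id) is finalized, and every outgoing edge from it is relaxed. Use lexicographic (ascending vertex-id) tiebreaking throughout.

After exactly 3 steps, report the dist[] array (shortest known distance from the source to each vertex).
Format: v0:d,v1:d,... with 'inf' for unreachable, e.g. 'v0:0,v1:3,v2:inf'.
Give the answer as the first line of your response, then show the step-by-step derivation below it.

v0:inf,v1:0,v2:inf,v3:5,v4:1,v5:4

step 1: dist = v0:inf,v1:0,v2:inf,v3:inf,v4:1,v5:inf
step 2: dist = v0:inf,v1:0,v2:inf,v3:inf,v4:1,v5:4
step 3: dist = v0:inf,v1:0,v2:inf,v3:5,v4:1,v5:4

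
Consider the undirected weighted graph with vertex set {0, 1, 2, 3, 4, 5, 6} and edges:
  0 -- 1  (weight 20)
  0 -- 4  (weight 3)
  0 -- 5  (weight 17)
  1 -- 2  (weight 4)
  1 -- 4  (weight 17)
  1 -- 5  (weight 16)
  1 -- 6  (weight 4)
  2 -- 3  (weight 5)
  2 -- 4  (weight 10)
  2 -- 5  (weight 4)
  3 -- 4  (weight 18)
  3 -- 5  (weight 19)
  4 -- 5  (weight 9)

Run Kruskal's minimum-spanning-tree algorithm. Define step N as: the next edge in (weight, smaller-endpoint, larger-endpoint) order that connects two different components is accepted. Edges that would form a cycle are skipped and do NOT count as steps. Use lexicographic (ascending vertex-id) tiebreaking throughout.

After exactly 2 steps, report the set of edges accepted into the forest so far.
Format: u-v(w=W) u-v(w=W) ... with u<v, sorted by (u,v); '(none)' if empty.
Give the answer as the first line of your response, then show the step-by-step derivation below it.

0-4(w=3) 1-2(w=4)

step 1: add edge 0-4 (w=3); MST = {0-4(w=3)}
step 2: add edge 1-2 (w=4); MST = {0-4(w=3) 1-2(w=4)}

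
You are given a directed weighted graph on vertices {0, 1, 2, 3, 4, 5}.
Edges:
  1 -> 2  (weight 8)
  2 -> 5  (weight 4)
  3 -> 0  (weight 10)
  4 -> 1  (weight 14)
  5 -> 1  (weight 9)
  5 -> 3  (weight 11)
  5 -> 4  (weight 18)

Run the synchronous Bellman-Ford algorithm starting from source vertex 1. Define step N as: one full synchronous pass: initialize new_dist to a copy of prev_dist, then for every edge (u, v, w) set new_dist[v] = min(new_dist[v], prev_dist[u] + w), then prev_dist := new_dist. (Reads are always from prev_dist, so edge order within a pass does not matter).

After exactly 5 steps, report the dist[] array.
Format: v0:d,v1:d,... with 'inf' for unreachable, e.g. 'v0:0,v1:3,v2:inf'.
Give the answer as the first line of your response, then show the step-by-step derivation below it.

v0:33,v1:0,v2:8,v3:23,v4:30,v5:12

step 1: dist = v0:inf,v1:0,v2:8,v3:inf,v4:inf,v5:inf
step 2: dist = v0:inf,v1:0,v2:8,v3:inf,v4:inf,v5:12
step 3: dist = v0:inf,v1:0,v2:8,v3:23,v4:30,v5:12
step 4: dist = v0:33,v1:0,v2:8,v3:23,v4:30,v5:12
step 5: dist = v0:33,v1:0,v2:8,v3:23,v4:30,v5:12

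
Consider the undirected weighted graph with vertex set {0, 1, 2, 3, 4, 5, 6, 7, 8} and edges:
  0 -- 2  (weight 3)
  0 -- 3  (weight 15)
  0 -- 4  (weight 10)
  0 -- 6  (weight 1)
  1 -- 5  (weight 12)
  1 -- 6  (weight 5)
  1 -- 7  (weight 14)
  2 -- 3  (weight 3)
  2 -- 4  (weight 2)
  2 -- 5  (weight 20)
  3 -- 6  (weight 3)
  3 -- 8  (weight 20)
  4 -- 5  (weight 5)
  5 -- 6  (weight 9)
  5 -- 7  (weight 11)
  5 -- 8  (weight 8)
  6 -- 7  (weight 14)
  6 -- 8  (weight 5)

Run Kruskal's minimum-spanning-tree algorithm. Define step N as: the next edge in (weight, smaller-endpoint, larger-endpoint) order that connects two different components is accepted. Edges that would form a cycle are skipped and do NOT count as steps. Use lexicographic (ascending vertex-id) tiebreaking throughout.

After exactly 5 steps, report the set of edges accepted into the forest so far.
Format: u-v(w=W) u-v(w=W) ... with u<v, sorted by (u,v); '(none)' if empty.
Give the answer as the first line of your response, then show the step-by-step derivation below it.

0-2(w=3) 0-6(w=1) 1-6(w=5) 2-3(w=3) 2-4(w=2)

step 1: add edge 0-6 (w=1); MST = {0-6(w=1)}
step 2: add edge 2-4 (w=2); MST = {0-6(w=1) 2-4(w=2)}
step 3: add edge 0-2 (w=3); MST = {0-2(w=3) 0-6(w=1) 2-4(w=2)}
step 4: add edge 2-3 (w=3); MST = {0-2(w=3) 0-6(w=1) 2-3(w=3) 2-4(w=2)}
step 5: add edge 1-6 (w=5); MST = {0-2(w=3) 0-6(w=1) 1-6(w=5) 2-3(w=3) 2-4(w=2)}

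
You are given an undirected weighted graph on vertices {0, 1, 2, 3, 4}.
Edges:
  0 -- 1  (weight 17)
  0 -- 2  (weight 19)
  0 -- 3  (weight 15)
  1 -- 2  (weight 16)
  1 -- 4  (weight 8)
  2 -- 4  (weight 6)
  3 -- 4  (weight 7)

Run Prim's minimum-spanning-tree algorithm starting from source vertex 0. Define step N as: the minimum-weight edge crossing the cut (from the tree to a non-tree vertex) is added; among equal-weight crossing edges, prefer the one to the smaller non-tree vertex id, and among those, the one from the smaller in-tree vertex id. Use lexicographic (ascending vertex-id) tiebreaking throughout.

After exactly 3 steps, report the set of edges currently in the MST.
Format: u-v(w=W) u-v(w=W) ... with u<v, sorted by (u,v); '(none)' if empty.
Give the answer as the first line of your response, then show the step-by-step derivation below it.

0-3(w=15) 2-4(w=6) 3-4(w=7)

step 1: add edge 0-3 (w=15); MST = {0-3(w=15)}
step 2: add edge 3-4 (w=7); MST = {0-3(w=15) 3-4(w=7)}
step 3: add edge 2-4 (w=6); MST = {0-3(w=15) 2-4(w=6) 3-4(w=7)}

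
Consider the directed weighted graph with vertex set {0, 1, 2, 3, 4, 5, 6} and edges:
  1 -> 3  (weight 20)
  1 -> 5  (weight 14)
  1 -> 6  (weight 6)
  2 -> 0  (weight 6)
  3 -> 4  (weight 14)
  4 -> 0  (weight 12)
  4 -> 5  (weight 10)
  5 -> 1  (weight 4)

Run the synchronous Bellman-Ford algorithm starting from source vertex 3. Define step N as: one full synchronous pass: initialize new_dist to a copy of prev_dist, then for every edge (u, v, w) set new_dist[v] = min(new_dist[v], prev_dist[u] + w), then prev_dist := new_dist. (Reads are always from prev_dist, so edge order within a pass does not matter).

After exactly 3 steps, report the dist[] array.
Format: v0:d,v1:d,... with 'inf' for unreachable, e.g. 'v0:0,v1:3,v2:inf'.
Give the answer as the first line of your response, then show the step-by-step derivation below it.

v0:26,v1:28,v2:inf,v3:0,v4:14,v5:24,v6:inf

step 1: dist = v0:inf,v1:inf,v2:inf,v3:0,v4:14,v5:inf,v6:inf
step 2: dist = v0:26,v1:inf,v2:inf,v3:0,v4:14,v5:24,v6:inf
step 3: dist = v0:26,v1:28,v2:inf,v3:0,v4:14,v5:24,v6:inf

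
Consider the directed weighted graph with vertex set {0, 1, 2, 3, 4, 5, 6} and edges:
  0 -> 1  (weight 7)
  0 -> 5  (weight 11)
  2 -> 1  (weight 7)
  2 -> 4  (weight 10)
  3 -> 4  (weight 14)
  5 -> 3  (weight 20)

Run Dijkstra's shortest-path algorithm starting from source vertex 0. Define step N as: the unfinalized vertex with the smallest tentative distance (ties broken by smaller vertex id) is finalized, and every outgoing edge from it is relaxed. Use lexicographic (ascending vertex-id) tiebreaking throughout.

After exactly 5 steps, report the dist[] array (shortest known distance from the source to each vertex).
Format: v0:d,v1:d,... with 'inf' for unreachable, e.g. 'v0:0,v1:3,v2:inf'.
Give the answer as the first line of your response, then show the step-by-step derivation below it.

v0:0,v1:7,v2:inf,v3:31,v4:45,v5:11,v6:inf

step 1: dist = v0:0,v1:7,v2:inf,v3:inf,v4:inf,v5:11,v6:inf
step 2: dist = v0:0,v1:7,v2:inf,v3:inf,v4:inf,v5:11,v6:inf
step 3: dist = v0:0,v1:7,v2:inf,v3:31,v4:inf,v5:11,v6:inf
step 4: dist = v0:0,v1:7,v2:inf,v3:31,v4:45,v5:11,v6:inf
step 5: dist = v0:0,v1:7,v2:inf,v3:31,v4:45,v5:11,v6:inf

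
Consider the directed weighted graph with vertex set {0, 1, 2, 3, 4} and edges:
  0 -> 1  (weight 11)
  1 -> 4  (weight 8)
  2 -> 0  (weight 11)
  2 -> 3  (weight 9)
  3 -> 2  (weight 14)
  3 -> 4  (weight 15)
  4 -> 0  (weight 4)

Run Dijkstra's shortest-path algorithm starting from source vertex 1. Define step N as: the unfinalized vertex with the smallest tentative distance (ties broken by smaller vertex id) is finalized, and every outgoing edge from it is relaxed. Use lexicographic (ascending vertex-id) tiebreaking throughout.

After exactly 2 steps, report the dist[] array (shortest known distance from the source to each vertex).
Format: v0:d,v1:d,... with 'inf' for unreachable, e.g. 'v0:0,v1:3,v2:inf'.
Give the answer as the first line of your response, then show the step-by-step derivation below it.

v0:12,v1:0,v2:inf,v3:inf,v4:8

step 1: dist = v0:inf,v1:0,v2:inf,v3:inf,v4:8
step 2: dist = v0:12,v1:0,v2:inf,v3:inf,v4:8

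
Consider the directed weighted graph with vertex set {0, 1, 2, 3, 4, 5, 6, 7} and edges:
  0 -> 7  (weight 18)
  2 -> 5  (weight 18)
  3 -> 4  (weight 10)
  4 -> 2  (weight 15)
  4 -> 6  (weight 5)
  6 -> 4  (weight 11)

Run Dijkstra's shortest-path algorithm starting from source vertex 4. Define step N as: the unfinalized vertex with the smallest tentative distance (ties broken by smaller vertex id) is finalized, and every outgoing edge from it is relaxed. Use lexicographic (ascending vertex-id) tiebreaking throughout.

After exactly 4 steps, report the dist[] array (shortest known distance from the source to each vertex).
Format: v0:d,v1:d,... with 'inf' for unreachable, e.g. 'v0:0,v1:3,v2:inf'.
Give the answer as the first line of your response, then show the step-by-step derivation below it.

v0:inf,v1:inf,v2:15,v3:inf,v4:0,v5:33,v6:5,v7:inf

step 1: dist = v0:inf,v1:inf,v2:15,v3:inf,v4:0,v5:inf,v6:5,v7:inf
step 2: dist = v0:inf,v1:inf,v2:15,v3:inf,v4:0,v5:inf,v6:5,v7:inf
step 3: dist = v0:inf,v1:inf,v2:15,v3:inf,v4:0,v5:33,v6:5,v7:inf
step 4: dist = v0:inf,v1:inf,v2:15,v3:inf,v4:0,v5:33,v6:5,v7:inf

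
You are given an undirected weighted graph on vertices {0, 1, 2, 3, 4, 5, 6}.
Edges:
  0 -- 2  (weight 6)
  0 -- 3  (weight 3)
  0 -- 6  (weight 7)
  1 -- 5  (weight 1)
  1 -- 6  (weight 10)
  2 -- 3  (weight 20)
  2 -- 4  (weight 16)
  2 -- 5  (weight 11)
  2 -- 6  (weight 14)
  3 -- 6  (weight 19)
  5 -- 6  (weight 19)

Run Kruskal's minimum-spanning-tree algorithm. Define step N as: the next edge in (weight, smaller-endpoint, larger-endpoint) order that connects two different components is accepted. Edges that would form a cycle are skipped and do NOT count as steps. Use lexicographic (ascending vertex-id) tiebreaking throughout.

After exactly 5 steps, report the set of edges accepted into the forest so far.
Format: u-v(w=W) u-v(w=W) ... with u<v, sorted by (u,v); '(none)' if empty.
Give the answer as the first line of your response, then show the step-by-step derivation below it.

0-2(w=6) 0-3(w=3) 0-6(w=7) 1-5(w=1) 1-6(w=10)

step 1: add edge 1-5 (w=1); MST = {1-5(w=1)}
step 2: add edge 0-3 (w=3); MST = {0-3(w=3) 1-5(w=1)}
step 3: add edge 0-2 (w=6); MST = {0-2(w=6) 0-3(w=3) 1-5(w=1)}
step 4: add edge 0-6 (w=7); MST = {0-2(w=6) 0-3(w=3) 0-6(w=7) 1-5(w=1)}
step 5: add edge 1-6 (w=10); MST = {0-2(w=6) 0-3(w=3) 0-6(w=7) 1-5(w=1) 1-6(w=10)}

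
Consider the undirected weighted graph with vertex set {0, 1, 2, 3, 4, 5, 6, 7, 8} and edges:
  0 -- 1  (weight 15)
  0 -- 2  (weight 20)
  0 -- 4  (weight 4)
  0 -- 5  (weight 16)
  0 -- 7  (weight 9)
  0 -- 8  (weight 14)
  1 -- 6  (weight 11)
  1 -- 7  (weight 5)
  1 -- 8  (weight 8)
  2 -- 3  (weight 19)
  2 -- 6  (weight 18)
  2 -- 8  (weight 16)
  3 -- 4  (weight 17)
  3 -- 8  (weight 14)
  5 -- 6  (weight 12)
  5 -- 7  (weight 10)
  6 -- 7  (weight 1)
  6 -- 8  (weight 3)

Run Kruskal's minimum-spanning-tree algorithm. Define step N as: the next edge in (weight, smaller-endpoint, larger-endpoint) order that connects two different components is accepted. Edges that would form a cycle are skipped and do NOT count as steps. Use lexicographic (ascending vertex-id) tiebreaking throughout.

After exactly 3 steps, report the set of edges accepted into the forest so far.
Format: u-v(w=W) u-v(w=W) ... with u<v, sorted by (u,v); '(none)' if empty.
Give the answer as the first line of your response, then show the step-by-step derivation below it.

0-4(w=4) 6-7(w=1) 6-8(w=3)

step 1: add edge 6-7 (w=1); MST = {6-7(w=1)}
step 2: add edge 6-8 (w=3); MST = {6-7(w=1) 6-8(w=3)}
step 3: add edge 0-4 (w=4); MST = {0-4(w=4) 6-7(w=1) 6-8(w=3)}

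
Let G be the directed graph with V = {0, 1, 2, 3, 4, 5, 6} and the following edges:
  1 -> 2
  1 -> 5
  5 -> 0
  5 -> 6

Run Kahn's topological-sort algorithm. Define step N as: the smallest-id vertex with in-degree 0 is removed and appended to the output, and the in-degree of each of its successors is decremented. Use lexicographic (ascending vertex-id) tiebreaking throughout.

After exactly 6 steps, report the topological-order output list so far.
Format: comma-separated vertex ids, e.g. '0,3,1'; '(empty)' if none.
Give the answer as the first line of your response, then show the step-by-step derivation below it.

1,2,3,4,5,0

step 1: output 1; order=[1]; indeg=(1,0,0,0,0,0,1)
step 2: output 2; order=[1,2]; indeg=(1,0,0,0,0,0,1)
step 3: output 3; order=[1,2,3]; indeg=(1,0,0,0,0,0,1)
step 4: output 4; order=[1,2,3,4]; indeg=(1,0,0,0,0,0,1)
step 5: output 5; order=[1,2,3,4,5]; indeg=(0,0,0,0,0,0,0)
step 6: output 0; order=[1,2,3,4,5,0]; indeg=(0,0,0,0,0,0,0)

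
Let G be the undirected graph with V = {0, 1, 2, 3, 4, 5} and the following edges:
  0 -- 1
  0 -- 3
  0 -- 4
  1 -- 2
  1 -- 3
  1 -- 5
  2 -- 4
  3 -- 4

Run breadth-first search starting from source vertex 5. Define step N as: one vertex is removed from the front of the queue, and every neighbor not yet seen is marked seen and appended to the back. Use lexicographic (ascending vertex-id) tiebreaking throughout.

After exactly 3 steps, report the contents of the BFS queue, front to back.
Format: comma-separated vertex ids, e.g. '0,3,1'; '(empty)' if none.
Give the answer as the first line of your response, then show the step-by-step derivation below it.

2,3,4

step 1: dequeue 5; queue=[1]; order=5
step 2: dequeue 1; queue=[0,2,3]; order=5,1
step 3: dequeue 0; queue=[2,3,4]; order=5,1,0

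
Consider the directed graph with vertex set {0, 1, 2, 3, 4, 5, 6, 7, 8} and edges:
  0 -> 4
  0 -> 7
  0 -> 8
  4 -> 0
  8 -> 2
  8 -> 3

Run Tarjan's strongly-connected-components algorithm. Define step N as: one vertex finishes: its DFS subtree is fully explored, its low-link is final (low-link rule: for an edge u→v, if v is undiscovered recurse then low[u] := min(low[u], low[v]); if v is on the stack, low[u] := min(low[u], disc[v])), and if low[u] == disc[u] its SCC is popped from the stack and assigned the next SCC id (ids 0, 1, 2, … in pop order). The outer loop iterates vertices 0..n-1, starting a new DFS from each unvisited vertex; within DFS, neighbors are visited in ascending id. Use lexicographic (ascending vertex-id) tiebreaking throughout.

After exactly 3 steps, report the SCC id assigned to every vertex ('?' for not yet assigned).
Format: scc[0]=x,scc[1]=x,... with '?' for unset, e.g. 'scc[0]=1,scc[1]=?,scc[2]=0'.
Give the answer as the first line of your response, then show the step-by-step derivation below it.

scc[0]=?,scc[1]=?,scc[2]=1,scc[3]=?,scc[4]=?,scc[5]=?,scc[6]=?,scc[7]=0,scc[8]=?

step 1: low=(low[0]=0,low[1]=?,low[2]=?,low[3]=?,low[4]=0,low[5]=?,low[6]=?,low[7]=?,low[8]=?); scc=(scc[0]=?,scc[1]=?,scc[2]=?,scc[3]=?,scc[4]=?,scc[5]=?,scc[6]=?,scc[7]=?,scc[8]=?)
step 2: low=(low[0]=0,low[1]=?,low[2]=?,low[3]=?,low[4]=0,low[5]=?,low[6]=?,low[7]=2,low[8]=?); scc=(scc[0]=?,scc[1]=?,scc[2]=?,scc[3]=?,scc[4]=?,scc[5]=?,scc[6]=?,scc[7]=0,scc[8]=?)
step 3: low=(low[0]=0,low[1]=?,low[2]=4,low[3]=?,low[4]=0,low[5]=?,low[6]=?,low[7]=2,low[8]=3); scc=(scc[0]=?,scc[1]=?,scc[2]=1,scc[3]=?,scc[4]=?,scc[5]=?,scc[6]=?,scc[7]=0,scc[8]=?)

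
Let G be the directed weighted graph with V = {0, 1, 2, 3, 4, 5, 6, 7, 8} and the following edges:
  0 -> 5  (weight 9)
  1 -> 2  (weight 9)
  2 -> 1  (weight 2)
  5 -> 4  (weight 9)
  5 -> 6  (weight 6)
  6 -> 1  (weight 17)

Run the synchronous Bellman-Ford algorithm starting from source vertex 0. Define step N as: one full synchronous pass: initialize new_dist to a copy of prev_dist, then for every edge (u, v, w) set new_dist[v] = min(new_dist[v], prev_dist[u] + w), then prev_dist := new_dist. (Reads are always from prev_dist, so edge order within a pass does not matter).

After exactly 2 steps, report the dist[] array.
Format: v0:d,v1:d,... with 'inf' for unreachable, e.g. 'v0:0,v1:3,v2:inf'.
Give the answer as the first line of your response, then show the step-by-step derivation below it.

v0:0,v1:inf,v2:inf,v3:inf,v4:18,v5:9,v6:15,v7:inf,v8:inf

step 1: dist = v0:0,v1:inf,v2:inf,v3:inf,v4:inf,v5:9,v6:inf,v7:inf,v8:inf
step 2: dist = v0:0,v1:inf,v2:inf,v3:inf,v4:18,v5:9,v6:15,v7:inf,v8:inf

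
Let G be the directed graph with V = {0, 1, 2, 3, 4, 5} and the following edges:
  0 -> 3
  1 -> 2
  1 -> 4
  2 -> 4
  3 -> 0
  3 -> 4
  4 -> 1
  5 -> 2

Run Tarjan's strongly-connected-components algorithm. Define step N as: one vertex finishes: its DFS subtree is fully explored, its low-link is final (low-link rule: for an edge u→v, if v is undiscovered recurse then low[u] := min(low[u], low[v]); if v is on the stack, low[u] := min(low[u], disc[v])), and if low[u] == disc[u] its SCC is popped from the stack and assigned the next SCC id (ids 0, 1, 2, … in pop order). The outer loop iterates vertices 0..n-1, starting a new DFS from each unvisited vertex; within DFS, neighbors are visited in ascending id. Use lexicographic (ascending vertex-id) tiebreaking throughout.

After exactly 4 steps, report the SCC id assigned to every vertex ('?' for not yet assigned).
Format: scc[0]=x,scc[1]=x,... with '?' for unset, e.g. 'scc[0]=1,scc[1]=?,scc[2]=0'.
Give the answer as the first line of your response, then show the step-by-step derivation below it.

scc[0]=?,scc[1]=0,scc[2]=0,scc[3]=?,scc[4]=0,scc[5]=?

step 1: low=(low[0]=0,low[1]=3,low[2]=2,low[3]=0,low[4]=2,low[5]=?); scc=(scc[0]=?,scc[1]=?,scc[2]=?,scc[3]=?,scc[4]=?,scc[5]=?)
step 2: low=(low[0]=0,low[1]=2,low[2]=2,low[3]=0,low[4]=2,low[5]=?); scc=(scc[0]=?,scc[1]=?,scc[2]=?,scc[3]=?,scc[4]=?,scc[5]=?)
step 3: low=(low[0]=0,low[1]=2,low[2]=2,low[3]=0,low[4]=2,low[5]=?); scc=(scc[0]=?,scc[1]=0,scc[2]=0,scc[3]=?,scc[4]=0,scc[5]=?)
step 4: low=(low[0]=0,low[1]=2,low[2]=2,low[3]=0,low[4]=2,low[5]=?); scc=(scc[0]=?,scc[1]=0,scc[2]=0,scc[3]=?,scc[4]=0,scc[5]=?)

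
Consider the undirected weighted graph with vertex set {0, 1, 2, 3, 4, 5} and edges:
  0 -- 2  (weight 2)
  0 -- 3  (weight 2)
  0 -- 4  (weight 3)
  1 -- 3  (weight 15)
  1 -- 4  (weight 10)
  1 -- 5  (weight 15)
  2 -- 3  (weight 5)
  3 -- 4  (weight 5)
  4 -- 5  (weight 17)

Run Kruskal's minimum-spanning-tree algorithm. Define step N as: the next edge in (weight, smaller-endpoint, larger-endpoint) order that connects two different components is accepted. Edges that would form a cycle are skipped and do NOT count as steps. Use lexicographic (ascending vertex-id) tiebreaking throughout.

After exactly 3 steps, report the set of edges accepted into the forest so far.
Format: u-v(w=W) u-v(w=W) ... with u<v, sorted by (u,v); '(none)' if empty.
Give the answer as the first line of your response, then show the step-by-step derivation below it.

0-2(w=2) 0-3(w=2) 0-4(w=3)

step 1: add edge 0-2 (w=2); MST = {0-2(w=2)}
step 2: add edge 0-3 (w=2); MST = {0-2(w=2) 0-3(w=2)}
step 3: add edge 0-4 (w=3); MST = {0-2(w=2) 0-3(w=2) 0-4(w=3)}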